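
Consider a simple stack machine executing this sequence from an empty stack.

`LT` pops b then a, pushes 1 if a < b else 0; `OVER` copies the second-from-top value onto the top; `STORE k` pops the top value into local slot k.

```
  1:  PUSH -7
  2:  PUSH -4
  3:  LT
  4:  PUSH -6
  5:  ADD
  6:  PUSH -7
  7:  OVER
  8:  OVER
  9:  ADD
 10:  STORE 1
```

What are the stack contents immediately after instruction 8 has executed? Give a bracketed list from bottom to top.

PUSH -7  [-7]
PUSH -4  [-7, -4]
LT       [1]
PUSH -6  [1, -6]
ADD      [-5]
PUSH -7  [-5, -7]
OVER     [-5, -7, -5]
OVER     [-5, -7, -5, -7]

[-5, -7, -5, -7]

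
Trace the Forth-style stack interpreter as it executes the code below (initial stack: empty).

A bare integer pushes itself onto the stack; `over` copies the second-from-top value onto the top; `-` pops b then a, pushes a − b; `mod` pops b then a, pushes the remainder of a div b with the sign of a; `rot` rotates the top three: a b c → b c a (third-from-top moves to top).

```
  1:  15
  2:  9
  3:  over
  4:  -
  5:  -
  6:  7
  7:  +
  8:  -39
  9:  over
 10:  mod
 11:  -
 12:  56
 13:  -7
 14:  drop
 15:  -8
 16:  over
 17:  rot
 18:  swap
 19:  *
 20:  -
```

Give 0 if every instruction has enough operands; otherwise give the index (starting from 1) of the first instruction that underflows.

0

15   → [15]
9    → [15, 9]
over → [15, 9, 15]
-    → [15, -6]
-    → [21]
7    → [21, 7]
+    → [28]
-39  → [28, -39]
over → [28, -39, 28]
mod  → [28, -11]
-    → [39]
56   → [39, 56]
-7   → [39, 56, -7]
drop → [39, 56]
-8   → [39, 56, -8]
over → [39, 56, -8, 56]
rot  → [39, -8, 56, 56]
swap → [39, -8, 56, 56]
*    → [39, -8, 3136]
-    → [39, -3144]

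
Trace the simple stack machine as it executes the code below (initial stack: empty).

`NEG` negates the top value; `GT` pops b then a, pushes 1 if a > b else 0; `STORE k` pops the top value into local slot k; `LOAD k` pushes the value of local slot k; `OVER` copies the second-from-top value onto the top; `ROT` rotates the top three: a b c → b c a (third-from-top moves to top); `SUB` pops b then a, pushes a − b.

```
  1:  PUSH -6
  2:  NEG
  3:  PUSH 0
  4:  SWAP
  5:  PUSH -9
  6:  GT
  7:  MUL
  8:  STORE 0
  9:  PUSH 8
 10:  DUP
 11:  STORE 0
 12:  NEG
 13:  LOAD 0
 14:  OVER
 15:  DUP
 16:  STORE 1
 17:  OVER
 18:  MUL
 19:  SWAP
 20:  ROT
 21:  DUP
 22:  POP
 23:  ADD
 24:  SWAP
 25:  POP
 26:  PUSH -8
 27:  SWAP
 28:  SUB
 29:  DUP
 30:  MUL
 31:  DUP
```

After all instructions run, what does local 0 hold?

PUSH -6 → [-6]
NEG     → [6]
PUSH 0  → [6, 0]
SWAP    → [0, 6]
PUSH -9 → [0, 6, -9]
GT      → [0, 1]
MUL     → [0]
STORE 0 → []
PUSH 8  → [8]
DUP     → [8, 8]
STORE 0 → [8]
NEG     → [-8]
LOAD 0  → [-8, 8]
OVER    → [-8, 8, -8]
DUP     → [-8, 8, -8, -8]
STORE 1 → [-8, 8, -8]
OVER    → [-8, 8, -8, 8]
MUL     → [-8, 8, -64]
SWAP    → [-8, -64, 8]
ROT     → [-64, 8, -8]
DUP     → [-64, 8, -8, -8]
POP     → [-64, 8, -8]
ADD     → [-64, 0]
SWAP    → [0, -64]
POP     → [0]
PUSH -8 → [0, -8]
SWAP    → [-8, 0]
SUB     → [-8]
DUP     → [-8, -8]
MUL     → [64]
DUP     → [64, 64]

8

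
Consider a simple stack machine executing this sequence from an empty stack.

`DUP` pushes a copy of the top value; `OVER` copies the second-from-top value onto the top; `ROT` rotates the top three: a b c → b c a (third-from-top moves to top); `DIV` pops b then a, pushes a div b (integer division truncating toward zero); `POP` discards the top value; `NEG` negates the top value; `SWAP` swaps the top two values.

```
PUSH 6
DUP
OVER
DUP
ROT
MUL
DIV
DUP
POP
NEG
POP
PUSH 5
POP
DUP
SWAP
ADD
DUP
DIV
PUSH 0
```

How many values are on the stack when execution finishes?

2

PUSH 6 -> 6
DUP    -> 6 6
OVER   -> 6 6 6
DUP    -> 6 6 6 6
ROT    -> 6 6 6 6
MUL    -> 6 6 36
DIV    -> 6 0
DUP    -> 6 0 0
POP    -> 6 0
NEG    -> 6 0
POP    -> 6
PUSH 5 -> 6 5
POP    -> 6
DUP    -> 6 6
SWAP   -> 6 6
ADD    -> 12
DUP    -> 12 12
DIV    -> 1
PUSH 0 -> 1 0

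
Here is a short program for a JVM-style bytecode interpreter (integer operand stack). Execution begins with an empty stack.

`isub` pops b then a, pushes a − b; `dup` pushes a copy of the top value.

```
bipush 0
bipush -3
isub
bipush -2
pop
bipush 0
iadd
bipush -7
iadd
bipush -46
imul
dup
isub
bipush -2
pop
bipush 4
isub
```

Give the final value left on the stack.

bipush 0    [0]
bipush -3   [0, -3]
isub        [3]
bipush -2   [3, -2]
pop         [3]
bipush 0    [3, 0]
iadd        [3]
bipush -7   [3, -7]
iadd        [-4]
bipush -46  [-4, -46]
imul        [184]
dup         [184, 184]
isub        [0]
bipush -2   [0, -2]
pop         [0]
bipush 4    [0, 4]
isub        [-4]

-4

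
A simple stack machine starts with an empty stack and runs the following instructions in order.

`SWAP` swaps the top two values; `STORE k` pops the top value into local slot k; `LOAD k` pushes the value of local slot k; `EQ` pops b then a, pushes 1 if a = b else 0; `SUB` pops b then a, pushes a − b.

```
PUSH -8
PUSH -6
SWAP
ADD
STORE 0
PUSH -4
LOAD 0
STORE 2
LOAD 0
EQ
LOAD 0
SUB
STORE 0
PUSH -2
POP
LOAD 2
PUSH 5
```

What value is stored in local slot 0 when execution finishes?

14

PUSH -8 -> -8
PUSH -6 -> -8 -6
SWAP    -> -6 -8
ADD     -> -14
STORE 0 -> (empty)
PUSH -4 -> -4
LOAD 0  -> -4 -14
STORE 2 -> -4
LOAD 0  -> -4 -14
EQ      -> 0
LOAD 0  -> 0 -14
SUB     -> 14
STORE 0 -> (empty)
PUSH -2 -> -2
POP     -> (empty)
LOAD 2  -> -14
PUSH 5  -> -14 5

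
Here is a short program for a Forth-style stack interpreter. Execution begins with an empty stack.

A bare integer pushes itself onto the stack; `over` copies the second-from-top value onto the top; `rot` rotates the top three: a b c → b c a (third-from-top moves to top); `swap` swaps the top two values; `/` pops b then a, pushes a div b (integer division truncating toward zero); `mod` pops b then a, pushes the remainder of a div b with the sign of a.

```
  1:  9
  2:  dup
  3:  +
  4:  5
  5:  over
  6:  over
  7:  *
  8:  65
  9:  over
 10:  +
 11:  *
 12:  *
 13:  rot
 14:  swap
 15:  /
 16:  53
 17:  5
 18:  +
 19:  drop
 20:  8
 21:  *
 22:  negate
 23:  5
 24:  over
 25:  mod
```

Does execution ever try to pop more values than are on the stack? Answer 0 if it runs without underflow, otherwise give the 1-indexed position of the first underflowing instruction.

13

9     9
dup   9 9
+     18
5     18 5
over  18 5 18
over  18 5 18 5
*     18 5 90
65    18 5 90 65
over  18 5 90 65 90
+     18 5 90 155
*     18 5 13950
*     18 69750
rot  — needs 3 operands, stack has 2 → underflow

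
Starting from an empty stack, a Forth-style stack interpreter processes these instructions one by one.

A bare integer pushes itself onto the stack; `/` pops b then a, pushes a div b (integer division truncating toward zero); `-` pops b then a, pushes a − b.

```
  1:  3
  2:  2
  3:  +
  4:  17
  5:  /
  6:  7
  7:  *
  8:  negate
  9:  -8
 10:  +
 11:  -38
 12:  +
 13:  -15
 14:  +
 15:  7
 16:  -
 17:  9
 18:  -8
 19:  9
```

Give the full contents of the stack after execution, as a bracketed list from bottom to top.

3      → [3]
2      → [3, 2]
+      → [5]
17     → [5, 17]
/      → [0]
7      → [0, 7]
*      → [0]
negate → [0]
-8     → [0, -8]
+      → [-8]
-38    → [-8, -38]
+      → [-46]
-15    → [-46, -15]
+      → [-61]
7      → [-61, 7]
-      → [-68]
9      → [-68, 9]
-8     → [-68, 9, -8]
9      → [-68, 9, -8, 9]

[-68, 9, -8, 9]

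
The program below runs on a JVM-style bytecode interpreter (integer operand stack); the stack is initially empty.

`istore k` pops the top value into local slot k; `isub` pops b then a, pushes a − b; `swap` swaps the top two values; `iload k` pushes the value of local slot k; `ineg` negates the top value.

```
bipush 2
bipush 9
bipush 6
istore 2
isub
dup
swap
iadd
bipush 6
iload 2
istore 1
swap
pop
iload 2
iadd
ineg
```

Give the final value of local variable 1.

bipush 2  2
bipush 9  2 9
bipush 6  2 9 6
istore 2  2 9
isub      -7
dup       -7 -7
swap      -7 -7
iadd      -14
bipush 6  -14 6
iload 2   -14 6 6
istore 1  -14 6
swap      6 -14
pop       6
iload 2   6 6
iadd      12
ineg      -12

6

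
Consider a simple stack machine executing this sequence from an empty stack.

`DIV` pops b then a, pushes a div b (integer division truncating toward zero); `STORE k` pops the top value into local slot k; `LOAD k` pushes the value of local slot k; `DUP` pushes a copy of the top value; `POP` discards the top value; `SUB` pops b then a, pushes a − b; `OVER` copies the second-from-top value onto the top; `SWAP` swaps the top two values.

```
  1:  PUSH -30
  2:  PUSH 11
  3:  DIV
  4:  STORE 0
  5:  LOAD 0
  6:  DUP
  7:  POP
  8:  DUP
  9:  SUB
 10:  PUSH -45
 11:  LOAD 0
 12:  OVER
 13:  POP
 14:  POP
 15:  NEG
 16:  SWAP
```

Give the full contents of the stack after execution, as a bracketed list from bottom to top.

PUSH -30 : -30
PUSH 11  : -30 11
DIV      : -2
STORE 0  : (empty)
LOAD 0   : -2
DUP      : -2 -2
POP      : -2
DUP      : -2 -2
SUB      : 0
PUSH -45 : 0 -45
LOAD 0   : 0 -45 -2
OVER     : 0 -45 -2 -45
POP      : 0 -45 -2
POP      : 0 -45
NEG      : 0 45
SWAP     : 45 0

[45, 0]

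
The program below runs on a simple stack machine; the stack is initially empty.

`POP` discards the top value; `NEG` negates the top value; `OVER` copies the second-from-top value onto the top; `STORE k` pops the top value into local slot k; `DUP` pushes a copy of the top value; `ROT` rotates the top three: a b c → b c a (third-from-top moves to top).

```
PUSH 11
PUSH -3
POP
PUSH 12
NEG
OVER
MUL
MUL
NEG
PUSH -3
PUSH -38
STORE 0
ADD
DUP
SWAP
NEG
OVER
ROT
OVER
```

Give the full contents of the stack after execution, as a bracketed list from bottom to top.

[-1449, 1449, 1449, 1449]

PUSH 11  : [11]
PUSH -3  : [11, -3]
POP      : [11]
PUSH 12  : [11, 12]
NEG      : [11, -12]
OVER     : [11, -12, 11]
MUL      : [11, -132]
MUL      : [-1452]
NEG      : [1452]
PUSH -3  : [1452, -3]
PUSH -38 : [1452, -3, -38]
STORE 0  : [1452, -3]
ADD      : [1449]
DUP      : [1449, 1449]
SWAP     : [1449, 1449]
NEG      : [1449, -1449]
OVER     : [1449, -1449, 1449]
ROT      : [-1449, 1449, 1449]
OVER     : [-1449, 1449, 1449, 1449]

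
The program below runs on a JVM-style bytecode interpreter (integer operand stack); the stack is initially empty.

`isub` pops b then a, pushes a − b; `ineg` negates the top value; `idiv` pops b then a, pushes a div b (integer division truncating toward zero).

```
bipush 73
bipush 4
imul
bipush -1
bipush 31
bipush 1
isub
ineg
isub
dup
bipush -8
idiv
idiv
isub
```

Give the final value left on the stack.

bipush 73 → 73
bipush 4  → 73 4
imul      → 292
bipush -1 → 292 -1
bipush 31 → 292 -1 31
bipush 1  → 292 -1 31 1
isub      → 292 -1 30
ineg      → 292 -1 -30
isub      → 292 29
dup       → 292 29 29
bipush -8 → 292 29 29 -8
idiv      → 292 29 -3
idiv      → 292 -9
isub      → 301

301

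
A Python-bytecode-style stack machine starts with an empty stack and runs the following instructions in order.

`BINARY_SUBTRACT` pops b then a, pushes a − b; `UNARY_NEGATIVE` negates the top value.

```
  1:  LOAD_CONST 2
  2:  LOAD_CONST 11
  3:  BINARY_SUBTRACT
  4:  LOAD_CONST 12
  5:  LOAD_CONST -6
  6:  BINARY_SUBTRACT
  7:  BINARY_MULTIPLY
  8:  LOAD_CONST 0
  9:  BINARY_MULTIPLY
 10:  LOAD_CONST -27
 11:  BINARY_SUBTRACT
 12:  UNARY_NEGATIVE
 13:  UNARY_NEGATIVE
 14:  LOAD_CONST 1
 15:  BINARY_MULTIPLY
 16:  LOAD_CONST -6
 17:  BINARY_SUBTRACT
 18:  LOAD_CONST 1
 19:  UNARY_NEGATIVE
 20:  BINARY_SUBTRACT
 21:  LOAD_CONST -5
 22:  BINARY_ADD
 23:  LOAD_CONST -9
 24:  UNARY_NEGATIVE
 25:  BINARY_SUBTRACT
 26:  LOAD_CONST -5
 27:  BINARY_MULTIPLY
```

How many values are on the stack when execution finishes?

1

LOAD_CONST 2    → 2
LOAD_CONST 11   → 2 11
BINARY_SUBTRACT → -9
LOAD_CONST 12   → -9 12
LOAD_CONST -6   → -9 12 -6
BINARY_SUBTRACT → -9 18
BINARY_MULTIPLY → -162
LOAD_CONST 0    → -162 0
BINARY_MULTIPLY → 0
LOAD_CONST -27  → 0 -27
BINARY_SUBTRACT → 27
UNARY_NEGATIVE  → -27
UNARY_NEGATIVE  → 27
LOAD_CONST 1    → 27 1
BINARY_MULTIPLY → 27
LOAD_CONST -6   → 27 -6
BINARY_SUBTRACT → 33
LOAD_CONST 1    → 33 1
UNARY_NEGATIVE  → 33 -1
BINARY_SUBTRACT → 34
LOAD_CONST -5   → 34 -5
BINARY_ADD      → 29
LOAD_CONST -9   → 29 -9
UNARY_NEGATIVE  → 29 9
BINARY_SUBTRACT → 20
LOAD_CONST -5   → 20 -5
BINARY_MULTIPLY → -100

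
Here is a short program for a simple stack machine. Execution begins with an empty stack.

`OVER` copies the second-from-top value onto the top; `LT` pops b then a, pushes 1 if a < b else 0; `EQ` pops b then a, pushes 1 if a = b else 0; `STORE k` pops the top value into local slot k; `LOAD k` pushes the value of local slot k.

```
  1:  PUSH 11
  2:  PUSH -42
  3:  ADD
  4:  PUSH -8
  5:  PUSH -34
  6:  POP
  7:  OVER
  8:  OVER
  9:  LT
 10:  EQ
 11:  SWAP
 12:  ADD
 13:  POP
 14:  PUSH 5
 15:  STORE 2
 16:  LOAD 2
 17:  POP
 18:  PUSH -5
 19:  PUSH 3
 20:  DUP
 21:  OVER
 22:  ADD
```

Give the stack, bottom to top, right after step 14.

[5]

PUSH 11  → 11
PUSH -42 → 11 -42
ADD      → -31
PUSH -8  → -31 -8
PUSH -34 → -31 -8 -34
POP      → -31 -8
OVER     → -31 -8 -31
OVER     → -31 -8 -31 -8
LT       → -31 -8 1
EQ       → -31 0
SWAP     → 0 -31
ADD      → -31
POP      → (empty)
PUSH 5   → 5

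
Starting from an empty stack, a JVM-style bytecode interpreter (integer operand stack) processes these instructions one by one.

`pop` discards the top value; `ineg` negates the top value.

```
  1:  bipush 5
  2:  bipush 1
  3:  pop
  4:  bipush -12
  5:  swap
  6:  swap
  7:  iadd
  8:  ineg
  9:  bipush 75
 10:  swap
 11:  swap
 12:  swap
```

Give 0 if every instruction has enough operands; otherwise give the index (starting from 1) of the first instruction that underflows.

0

bipush 5   : 5
bipush 1   : 5 1
pop        : 5
bipush -12 : 5 -12
swap       : -12 5
swap       : 5 -12
iadd       : -7
ineg       : 7
bipush 75  : 7 75
swap       : 75 7
swap       : 7 75
swap       : 75 7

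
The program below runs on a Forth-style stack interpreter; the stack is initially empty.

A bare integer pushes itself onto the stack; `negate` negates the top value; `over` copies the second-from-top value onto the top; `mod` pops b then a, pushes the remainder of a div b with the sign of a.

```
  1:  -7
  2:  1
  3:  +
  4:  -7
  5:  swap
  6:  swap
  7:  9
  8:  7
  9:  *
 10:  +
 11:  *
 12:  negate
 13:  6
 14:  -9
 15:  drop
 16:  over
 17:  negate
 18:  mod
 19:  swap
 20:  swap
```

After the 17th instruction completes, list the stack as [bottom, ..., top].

-7     → [-7]
1      → [-7, 1]
+      → [-6]
-7     → [-6, -7]
swap   → [-7, -6]
swap   → [-6, -7]
9      → [-6, -7, 9]
7      → [-6, -7, 9, 7]
*      → [-6, -7, 63]
+      → [-6, 56]
*      → [-336]
negate → [336]
6      → [336, 6]
-9     → [336, 6, -9]
drop   → [336, 6]
over   → [336, 6, 336]
negate → [336, 6, -336]

[336, 6, -336]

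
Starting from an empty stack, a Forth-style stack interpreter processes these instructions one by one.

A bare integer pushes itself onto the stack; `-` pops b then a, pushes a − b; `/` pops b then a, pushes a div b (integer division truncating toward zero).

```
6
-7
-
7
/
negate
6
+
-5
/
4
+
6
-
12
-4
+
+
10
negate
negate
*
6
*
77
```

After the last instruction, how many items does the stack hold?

2

6      -> [6]
-7     -> [6, -7]
-      -> [13]
7      -> [13, 7]
/      -> [1]
negate -> [-1]
6      -> [-1, 6]
+      -> [5]
-5     -> [5, -5]
/      -> [-1]
4      -> [-1, 4]
+      -> [3]
6      -> [3, 6]
-      -> [-3]
12     -> [-3, 12]
-4     -> [-3, 12, -4]
+      -> [-3, 8]
+      -> [5]
10     -> [5, 10]
negate -> [5, -10]
negate -> [5, 10]
*      -> [50]
6      -> [50, 6]
*      -> [300]
77     -> [300, 77]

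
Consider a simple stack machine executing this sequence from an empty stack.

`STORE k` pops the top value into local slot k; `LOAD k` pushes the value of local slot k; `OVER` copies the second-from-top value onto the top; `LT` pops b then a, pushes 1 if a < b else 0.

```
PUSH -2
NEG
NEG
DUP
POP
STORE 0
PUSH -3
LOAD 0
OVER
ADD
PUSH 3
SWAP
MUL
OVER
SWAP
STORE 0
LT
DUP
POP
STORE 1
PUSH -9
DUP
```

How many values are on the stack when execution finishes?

PUSH -2 : [-2]
NEG     : [2]
NEG     : [-2]
DUP     : [-2, -2]
POP     : [-2]
STORE 0 : []
PUSH -3 : [-3]
LOAD 0  : [-3, -2]
OVER    : [-3, -2, -3]
ADD     : [-3, -5]
PUSH 3  : [-3, -5, 3]
SWAP    : [-3, 3, -5]
MUL     : [-3, -15]
OVER    : [-3, -15, -3]
SWAP    : [-3, -3, -15]
STORE 0 : [-3, -3]
LT      : [0]
DUP     : [0, 0]
POP     : [0]
STORE 1 : []
PUSH -9 : [-9]
DUP     : [-9, -9]

2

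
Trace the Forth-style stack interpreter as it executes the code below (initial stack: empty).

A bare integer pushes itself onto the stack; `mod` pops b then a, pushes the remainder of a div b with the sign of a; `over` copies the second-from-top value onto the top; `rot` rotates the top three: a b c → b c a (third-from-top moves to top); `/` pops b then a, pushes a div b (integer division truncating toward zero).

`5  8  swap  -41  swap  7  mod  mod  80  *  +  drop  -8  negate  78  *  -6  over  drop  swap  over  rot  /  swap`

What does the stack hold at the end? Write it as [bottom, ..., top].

[1, 624]

5       [5]
8       [5, 8]
swap    [8, 5]
-41     [8, 5, -41]
swap    [8, -41, 5]
7       [8, -41, 5, 7]
mod     [8, -41, 5]
mod     [8, -1]
80      [8, -1, 80]
*       [8, -80]
+       [-72]
drop    []
-8      [-8]
negate  [8]
78      [8, 78]
*       [624]
-6      [624, -6]
over    [624, -6, 624]
drop    [624, -6]
swap    [-6, 624]
over    [-6, 624, -6]
rot     [624, -6, -6]
/       [624, 1]
swap    [1, 624]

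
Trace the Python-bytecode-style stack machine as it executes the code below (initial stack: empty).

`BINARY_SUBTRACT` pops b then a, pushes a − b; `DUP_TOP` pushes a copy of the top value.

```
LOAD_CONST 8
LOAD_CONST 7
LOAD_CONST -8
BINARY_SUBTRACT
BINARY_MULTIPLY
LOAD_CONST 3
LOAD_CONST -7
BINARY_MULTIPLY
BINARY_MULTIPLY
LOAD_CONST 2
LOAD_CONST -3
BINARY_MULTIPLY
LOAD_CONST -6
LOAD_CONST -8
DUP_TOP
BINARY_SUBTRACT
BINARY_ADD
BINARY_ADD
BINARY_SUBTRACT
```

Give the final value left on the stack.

-2508

LOAD_CONST 8     8
LOAD_CONST 7     8 7
LOAD_CONST -8    8 7 -8
BINARY_SUBTRACT  8 15
BINARY_MULTIPLY  120
LOAD_CONST 3     120 3
LOAD_CONST -7    120 3 -7
BINARY_MULTIPLY  120 -21
BINARY_MULTIPLY  -2520
LOAD_CONST 2     -2520 2
LOAD_CONST -3    -2520 2 -3
BINARY_MULTIPLY  -2520 -6
LOAD_CONST -6    -2520 -6 -6
LOAD_CONST -8    -2520 -6 -6 -8
DUP_TOP          -2520 -6 -6 -8 -8
BINARY_SUBTRACT  -2520 -6 -6 0
BINARY_ADD       -2520 -6 -6
BINARY_ADD       -2520 -12
BINARY_SUBTRACT  -2508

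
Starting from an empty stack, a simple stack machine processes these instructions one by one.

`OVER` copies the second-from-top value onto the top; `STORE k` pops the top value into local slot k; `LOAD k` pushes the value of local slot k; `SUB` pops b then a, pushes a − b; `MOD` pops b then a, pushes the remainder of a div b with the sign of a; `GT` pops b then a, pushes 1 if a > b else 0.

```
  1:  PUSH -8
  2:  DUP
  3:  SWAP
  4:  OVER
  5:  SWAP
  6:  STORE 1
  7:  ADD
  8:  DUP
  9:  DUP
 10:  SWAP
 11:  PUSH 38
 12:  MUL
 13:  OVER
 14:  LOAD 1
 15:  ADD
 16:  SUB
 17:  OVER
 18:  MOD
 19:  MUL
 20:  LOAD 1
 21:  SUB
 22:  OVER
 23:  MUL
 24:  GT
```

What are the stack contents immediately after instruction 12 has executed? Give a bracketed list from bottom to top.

PUSH -8 -> [-8]
DUP     -> [-8, -8]
SWAP    -> [-8, -8]
OVER    -> [-8, -8, -8]
SWAP    -> [-8, -8, -8]
STORE 1 -> [-8, -8]
ADD     -> [-16]
DUP     -> [-16, -16]
DUP     -> [-16, -16, -16]
SWAP    -> [-16, -16, -16]
PUSH 38 -> [-16, -16, -16, 38]
MUL     -> [-16, -16, -608]

[-16, -16, -608]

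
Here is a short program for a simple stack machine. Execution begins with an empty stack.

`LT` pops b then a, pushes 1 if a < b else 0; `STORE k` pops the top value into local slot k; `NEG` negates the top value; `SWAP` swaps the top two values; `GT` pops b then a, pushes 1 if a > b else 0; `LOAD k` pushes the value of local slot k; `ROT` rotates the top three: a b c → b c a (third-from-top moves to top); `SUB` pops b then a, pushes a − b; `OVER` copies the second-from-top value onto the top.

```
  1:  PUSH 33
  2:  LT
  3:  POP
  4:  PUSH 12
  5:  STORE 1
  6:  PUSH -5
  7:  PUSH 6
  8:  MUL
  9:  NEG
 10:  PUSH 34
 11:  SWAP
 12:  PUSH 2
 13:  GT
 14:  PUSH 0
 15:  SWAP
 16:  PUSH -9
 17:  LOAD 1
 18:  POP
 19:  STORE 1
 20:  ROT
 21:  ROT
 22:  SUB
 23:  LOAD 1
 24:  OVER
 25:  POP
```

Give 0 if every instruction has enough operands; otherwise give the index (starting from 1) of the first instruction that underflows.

PUSH 33 : [33]
LT  — needs 2 operands, stack has 1 → underflow

2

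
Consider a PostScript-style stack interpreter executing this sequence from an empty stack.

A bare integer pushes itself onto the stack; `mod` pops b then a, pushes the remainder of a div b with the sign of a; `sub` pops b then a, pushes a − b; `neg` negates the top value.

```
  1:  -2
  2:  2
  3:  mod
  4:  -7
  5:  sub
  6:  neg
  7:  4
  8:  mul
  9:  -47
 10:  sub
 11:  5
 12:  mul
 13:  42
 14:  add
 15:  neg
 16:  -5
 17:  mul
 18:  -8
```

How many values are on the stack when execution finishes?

2

-2   -2
2    -2 2
mod  0
-7   0 -7
sub  7
neg  -7
4    -7 4
mul  -28
-47  -28 -47
sub  19
5    19 5
mul  95
42   95 42
add  137
neg  -137
-5   -137 -5
mul  685
-8   685 -8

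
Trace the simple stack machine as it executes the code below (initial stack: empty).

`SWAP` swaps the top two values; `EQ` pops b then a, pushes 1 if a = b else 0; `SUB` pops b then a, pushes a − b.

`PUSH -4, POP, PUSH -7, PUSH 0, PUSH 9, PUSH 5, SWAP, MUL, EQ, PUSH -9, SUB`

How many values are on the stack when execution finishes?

PUSH -4  [-4]
POP      []
PUSH -7  [-7]
PUSH 0   [-7, 0]
PUSH 9   [-7, 0, 9]
PUSH 5   [-7, 0, 9, 5]
SWAP     [-7, 0, 5, 9]
MUL      [-7, 0, 45]
EQ       [-7, 0]
PUSH -9  [-7, 0, -9]
SUB      [-7, 9]

2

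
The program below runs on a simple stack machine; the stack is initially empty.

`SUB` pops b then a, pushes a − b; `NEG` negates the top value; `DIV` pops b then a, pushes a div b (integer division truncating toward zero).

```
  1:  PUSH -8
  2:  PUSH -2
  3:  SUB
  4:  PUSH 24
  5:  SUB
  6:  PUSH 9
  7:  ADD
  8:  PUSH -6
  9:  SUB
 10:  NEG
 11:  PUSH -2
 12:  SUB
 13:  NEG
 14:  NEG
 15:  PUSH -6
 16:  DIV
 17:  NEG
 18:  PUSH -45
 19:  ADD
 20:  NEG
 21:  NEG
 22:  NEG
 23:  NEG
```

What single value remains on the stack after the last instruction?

-43

PUSH -8   -8
PUSH -2   -8 -2
SUB       -6
PUSH 24   -6 24
SUB       -30
PUSH 9    -30 9
ADD       -21
PUSH -6   -21 -6
SUB       -15
NEG       15
PUSH -2   15 -2
SUB       17
NEG       -17
NEG       17
PUSH -6   17 -6
DIV       -2
NEG       2
PUSH -45  2 -45
ADD       -43
NEG       43
NEG       -43
NEG       43
NEG       -43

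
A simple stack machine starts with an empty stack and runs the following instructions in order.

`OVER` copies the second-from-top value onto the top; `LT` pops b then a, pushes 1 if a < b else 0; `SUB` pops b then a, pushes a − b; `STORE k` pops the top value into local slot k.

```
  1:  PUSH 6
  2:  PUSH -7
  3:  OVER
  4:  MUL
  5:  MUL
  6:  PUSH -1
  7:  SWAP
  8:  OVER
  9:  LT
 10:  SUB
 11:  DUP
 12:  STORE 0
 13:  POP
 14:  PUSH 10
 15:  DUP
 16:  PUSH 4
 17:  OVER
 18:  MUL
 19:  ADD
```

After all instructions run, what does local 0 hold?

-2

PUSH 6  → 6
PUSH -7 → 6 -7
OVER    → 6 -7 6
MUL     → 6 -42
MUL     → -252
PUSH -1 → -252 -1
SWAP    → -1 -252
OVER    → -1 -252 -1
LT      → -1 1
SUB     → -2
DUP     → -2 -2
STORE 0 → -2
POP     → (empty)
PUSH 10 → 10
DUP     → 10 10
PUSH 4  → 10 10 4
OVER    → 10 10 4 10
MUL     → 10 10 40
ADD     → 10 50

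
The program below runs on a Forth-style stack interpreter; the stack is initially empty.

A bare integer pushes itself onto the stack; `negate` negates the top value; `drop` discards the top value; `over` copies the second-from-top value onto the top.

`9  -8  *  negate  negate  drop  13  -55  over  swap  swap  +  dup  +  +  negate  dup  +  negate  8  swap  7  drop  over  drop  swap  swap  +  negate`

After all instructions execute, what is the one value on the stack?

9      : 9
-8     : 9 -8
*      : -72
negate : 72
negate : -72
drop   : (empty)
13     : 13
-55    : 13 -55
over   : 13 -55 13
swap   : 13 13 -55
swap   : 13 -55 13
+      : 13 -42
dup    : 13 -42 -42
+      : 13 -84
+      : -71
negate : 71
dup    : 71 71
+      : 142
negate : -142
8      : -142 8
swap   : 8 -142
7      : 8 -142 7
drop   : 8 -142
over   : 8 -142 8
drop   : 8 -142
swap   : -142 8
swap   : 8 -142
+      : -134
negate : 134

134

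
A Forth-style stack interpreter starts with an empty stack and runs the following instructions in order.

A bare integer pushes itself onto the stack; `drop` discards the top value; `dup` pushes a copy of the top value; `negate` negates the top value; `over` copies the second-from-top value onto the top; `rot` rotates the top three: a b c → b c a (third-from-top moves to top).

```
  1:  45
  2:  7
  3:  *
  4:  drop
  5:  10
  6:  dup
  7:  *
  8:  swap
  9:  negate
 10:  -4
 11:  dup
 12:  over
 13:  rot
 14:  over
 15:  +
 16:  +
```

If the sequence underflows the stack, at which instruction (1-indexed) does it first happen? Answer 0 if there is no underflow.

8

45    45
7     45 7
*     315
drop  (empty)
10    10
dup   10 10
*     100
swap  — needs 2 operands, stack has 1 → underflow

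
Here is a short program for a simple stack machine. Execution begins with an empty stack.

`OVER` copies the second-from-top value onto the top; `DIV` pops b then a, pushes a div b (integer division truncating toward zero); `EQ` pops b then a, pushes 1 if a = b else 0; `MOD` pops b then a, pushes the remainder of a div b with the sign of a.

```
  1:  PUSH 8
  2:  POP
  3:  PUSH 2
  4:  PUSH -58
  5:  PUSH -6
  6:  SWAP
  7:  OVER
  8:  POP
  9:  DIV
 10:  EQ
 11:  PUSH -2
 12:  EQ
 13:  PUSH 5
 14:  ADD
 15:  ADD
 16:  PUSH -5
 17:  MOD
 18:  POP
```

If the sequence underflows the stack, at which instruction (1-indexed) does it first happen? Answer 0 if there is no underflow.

PUSH 8   → 8
POP      → (empty)
PUSH 2   → 2
PUSH -58 → 2 -58
PUSH -6  → 2 -58 -6
SWAP     → 2 -6 -58
OVER     → 2 -6 -58 -6
POP      → 2 -6 -58
DIV      → 2 0
EQ       → 0
PUSH -2  → 0 -2
EQ       → 0
PUSH 5   → 0 5
ADD      → 5
ADD  — needs 2 operands, stack has 1 → underflow

15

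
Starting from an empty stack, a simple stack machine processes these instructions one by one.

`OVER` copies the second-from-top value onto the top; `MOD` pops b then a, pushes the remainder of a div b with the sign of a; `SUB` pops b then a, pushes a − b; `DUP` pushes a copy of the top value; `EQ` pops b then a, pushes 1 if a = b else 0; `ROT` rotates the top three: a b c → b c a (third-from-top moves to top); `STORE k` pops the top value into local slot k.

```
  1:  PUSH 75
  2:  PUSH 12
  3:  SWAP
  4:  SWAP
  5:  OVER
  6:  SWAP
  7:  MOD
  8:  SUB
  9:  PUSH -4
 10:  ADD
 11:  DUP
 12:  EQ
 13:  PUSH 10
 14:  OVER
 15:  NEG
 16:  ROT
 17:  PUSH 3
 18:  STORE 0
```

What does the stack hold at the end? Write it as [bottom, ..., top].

[10, -1, 1]

PUSH 75 → [75]
PUSH 12 → [75, 12]
SWAP    → [12, 75]
SWAP    → [75, 12]
OVER    → [75, 12, 75]
SWAP    → [75, 75, 12]
MOD     → [75, 3]
SUB     → [72]
PUSH -4 → [72, -4]
ADD     → [68]
DUP     → [68, 68]
EQ      → [1]
PUSH 10 → [1, 10]
OVER    → [1, 10, 1]
NEG     → [1, 10, -1]
ROT     → [10, -1, 1]
PUSH 3  → [10, -1, 1, 3]
STORE 0 → [10, -1, 1]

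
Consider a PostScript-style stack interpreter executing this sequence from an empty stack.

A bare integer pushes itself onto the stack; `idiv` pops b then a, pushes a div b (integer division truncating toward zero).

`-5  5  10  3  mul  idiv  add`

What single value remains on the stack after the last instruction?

-5   : -5
5    : -5 5
10   : -5 5 10
3    : -5 5 10 3
mul  : -5 5 30
idiv : -5 0
add  : -5

-5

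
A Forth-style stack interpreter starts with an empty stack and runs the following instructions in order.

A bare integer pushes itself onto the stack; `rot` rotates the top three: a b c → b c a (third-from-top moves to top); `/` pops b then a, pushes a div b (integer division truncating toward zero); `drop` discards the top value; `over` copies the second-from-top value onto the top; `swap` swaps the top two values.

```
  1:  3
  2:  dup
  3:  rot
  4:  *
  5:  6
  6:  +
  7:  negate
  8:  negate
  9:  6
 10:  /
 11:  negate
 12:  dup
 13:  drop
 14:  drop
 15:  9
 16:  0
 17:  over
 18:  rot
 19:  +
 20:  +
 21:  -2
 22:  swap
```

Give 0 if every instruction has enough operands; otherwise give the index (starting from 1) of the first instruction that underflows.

3   : [3]
dup : [3, 3]
rot  — needs 3 operands, stack has 2 → underflow

3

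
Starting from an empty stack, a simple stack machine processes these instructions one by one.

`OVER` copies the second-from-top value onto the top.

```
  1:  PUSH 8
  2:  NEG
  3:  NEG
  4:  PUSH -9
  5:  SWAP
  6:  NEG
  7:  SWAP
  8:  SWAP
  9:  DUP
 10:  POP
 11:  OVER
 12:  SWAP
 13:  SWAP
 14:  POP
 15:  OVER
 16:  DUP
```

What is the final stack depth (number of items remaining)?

4

PUSH 8  -> 8
NEG     -> -8
NEG     -> 8
PUSH -9 -> 8 -9
SWAP    -> -9 8
NEG     -> -9 -8
SWAP    -> -8 -9
SWAP    -> -9 -8
DUP     -> -9 -8 -8
POP     -> -9 -8
OVER    -> -9 -8 -9
SWAP    -> -9 -9 -8
SWAP    -> -9 -8 -9
POP     -> -9 -8
OVER    -> -9 -8 -9
DUP     -> -9 -8 -9 -9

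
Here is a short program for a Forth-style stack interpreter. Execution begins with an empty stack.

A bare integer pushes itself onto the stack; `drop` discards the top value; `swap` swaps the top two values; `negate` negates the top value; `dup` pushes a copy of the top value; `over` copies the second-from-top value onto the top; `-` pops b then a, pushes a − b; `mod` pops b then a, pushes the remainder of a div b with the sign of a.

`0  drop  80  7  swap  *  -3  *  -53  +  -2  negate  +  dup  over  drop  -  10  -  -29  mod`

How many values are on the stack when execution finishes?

1

0      : [0]
drop   : []
80     : [80]
7      : [80, 7]
swap   : [7, 80]
*      : [560]
-3     : [560, -3]
*      : [-1680]
-53    : [-1680, -53]
+      : [-1733]
-2     : [-1733, -2]
negate : [-1733, 2]
+      : [-1731]
dup    : [-1731, -1731]
over   : [-1731, -1731, -1731]
drop   : [-1731, -1731]
-      : [0]
10     : [0, 10]
-      : [-10]
-29    : [-10, -29]
mod    : [-10]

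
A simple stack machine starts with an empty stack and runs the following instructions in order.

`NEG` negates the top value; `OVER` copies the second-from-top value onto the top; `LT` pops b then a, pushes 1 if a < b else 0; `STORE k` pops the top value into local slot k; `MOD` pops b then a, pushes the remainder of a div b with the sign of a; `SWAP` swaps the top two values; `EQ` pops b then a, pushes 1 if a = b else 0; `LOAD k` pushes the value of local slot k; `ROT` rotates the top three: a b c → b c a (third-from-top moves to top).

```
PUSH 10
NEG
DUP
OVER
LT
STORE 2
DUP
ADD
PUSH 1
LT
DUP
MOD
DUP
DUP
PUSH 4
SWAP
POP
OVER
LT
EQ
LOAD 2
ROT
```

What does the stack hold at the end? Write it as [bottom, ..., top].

PUSH 10 : [10]
NEG     : [-10]
DUP     : [-10, -10]
OVER    : [-10, -10, -10]
LT      : [-10, 0]
STORE 2 : [-10]
DUP     : [-10, -10]
ADD     : [-20]
PUSH 1  : [-20, 1]
LT      : [1]
DUP     : [1, 1]
MOD     : [0]
DUP     : [0, 0]
DUP     : [0, 0, 0]
PUSH 4  : [0, 0, 0, 4]
SWAP    : [0, 0, 4, 0]
POP     : [0, 0, 4]
OVER    : [0, 0, 4, 0]
LT      : [0, 0, 0]
EQ      : [0, 1]
LOAD 2  : [0, 1, 0]
ROT     : [1, 0, 0]

[1, 0, 0]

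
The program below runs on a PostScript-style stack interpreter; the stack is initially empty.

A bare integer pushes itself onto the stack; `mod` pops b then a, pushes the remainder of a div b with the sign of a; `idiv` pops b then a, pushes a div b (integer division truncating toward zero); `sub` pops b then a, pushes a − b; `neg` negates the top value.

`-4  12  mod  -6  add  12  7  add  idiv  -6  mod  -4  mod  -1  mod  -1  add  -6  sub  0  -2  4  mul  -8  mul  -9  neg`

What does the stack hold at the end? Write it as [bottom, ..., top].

[5, 0, 64, 9]

-4    -4
12    -4 12
mod   -4
-6    -4 -6
add   -10
12    -10 12
7     -10 12 7
add   -10 19
idiv  0
-6    0 -6
mod   0
-4    0 -4
mod   0
-1    0 -1
mod   0
-1    0 -1
add   -1
-6    -1 -6
sub   5
0     5 0
-2    5 0 -2
4     5 0 -2 4
mul   5 0 -8
-8    5 0 -8 -8
mul   5 0 64
-9    5 0 64 -9
neg   5 0 64 9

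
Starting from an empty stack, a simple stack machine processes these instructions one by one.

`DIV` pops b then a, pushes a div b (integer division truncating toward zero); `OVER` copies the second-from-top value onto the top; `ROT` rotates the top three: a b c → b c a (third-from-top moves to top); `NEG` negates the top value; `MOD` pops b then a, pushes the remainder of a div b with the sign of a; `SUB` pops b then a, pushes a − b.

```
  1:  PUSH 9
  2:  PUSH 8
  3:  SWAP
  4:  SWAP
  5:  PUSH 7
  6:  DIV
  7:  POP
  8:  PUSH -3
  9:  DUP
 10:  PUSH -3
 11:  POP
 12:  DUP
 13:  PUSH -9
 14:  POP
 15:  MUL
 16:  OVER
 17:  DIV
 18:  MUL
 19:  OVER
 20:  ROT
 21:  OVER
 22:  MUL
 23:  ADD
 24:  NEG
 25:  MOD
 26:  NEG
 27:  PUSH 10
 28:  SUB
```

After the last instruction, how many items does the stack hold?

PUSH 9  → [9]
PUSH 8  → [9, 8]
SWAP    → [8, 9]
SWAP    → [9, 8]
PUSH 7  → [9, 8, 7]
DIV     → [9, 1]
POP     → [9]
PUSH -3 → [9, -3]
DUP     → [9, -3, -3]
PUSH -3 → [9, -3, -3, -3]
POP     → [9, -3, -3]
DUP     → [9, -3, -3, -3]
PUSH -9 → [9, -3, -3, -3, -9]
POP     → [9, -3, -3, -3]
MUL     → [9, -3, 9]
OVER    → [9, -3, 9, -3]
DIV     → [9, -3, -3]
MUL     → [9, 9]
OVER    → [9, 9, 9]
ROT     → [9, 9, 9]
OVER    → [9, 9, 9, 9]
MUL     → [9, 9, 81]
ADD     → [9, 90]
NEG     → [9, -90]
MOD     → [9]
NEG     → [-9]
PUSH 10 → [-9, 10]
SUB     → [-19]

1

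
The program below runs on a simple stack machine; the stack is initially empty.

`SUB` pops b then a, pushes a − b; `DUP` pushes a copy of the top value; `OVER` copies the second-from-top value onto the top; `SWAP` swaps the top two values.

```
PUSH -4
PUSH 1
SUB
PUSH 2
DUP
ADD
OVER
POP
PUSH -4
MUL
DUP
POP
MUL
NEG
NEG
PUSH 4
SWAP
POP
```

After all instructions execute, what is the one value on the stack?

PUSH -4  -4
PUSH 1   -4 1
SUB      -5
PUSH 2   -5 2
DUP      -5 2 2
ADD      -5 4
OVER     -5 4 -5
POP      -5 4
PUSH -4  -5 4 -4
MUL      -5 -16
DUP      -5 -16 -16
POP      -5 -16
MUL      80
NEG      -80
NEG      80
PUSH 4   80 4
SWAP     4 80
POP      4

4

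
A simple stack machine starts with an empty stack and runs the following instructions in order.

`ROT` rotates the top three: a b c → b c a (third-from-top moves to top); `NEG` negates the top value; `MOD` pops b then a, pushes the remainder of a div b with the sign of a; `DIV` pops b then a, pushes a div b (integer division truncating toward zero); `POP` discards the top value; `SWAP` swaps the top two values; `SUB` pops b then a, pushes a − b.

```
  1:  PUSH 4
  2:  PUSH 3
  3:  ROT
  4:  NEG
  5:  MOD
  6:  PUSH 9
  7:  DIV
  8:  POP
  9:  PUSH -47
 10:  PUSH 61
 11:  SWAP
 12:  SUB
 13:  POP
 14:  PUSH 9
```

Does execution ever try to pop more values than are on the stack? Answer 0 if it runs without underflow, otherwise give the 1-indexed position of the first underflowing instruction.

3

PUSH 4  4
PUSH 3  4 3
ROT  — needs 3 operands, stack has 2 → underflow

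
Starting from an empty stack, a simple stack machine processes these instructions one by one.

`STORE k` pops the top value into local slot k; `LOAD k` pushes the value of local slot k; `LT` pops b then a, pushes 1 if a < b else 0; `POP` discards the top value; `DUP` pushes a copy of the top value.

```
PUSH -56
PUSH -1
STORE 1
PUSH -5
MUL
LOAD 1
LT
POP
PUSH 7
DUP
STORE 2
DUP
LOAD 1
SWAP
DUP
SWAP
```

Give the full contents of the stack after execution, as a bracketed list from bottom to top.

[7, -1, 7, 7]

PUSH -56 → [-56]
PUSH -1  → [-56, -1]
STORE 1  → [-56]
PUSH -5  → [-56, -5]
MUL      → [280]
LOAD 1   → [280, -1]
LT       → [0]
POP      → []
PUSH 7   → [7]
DUP      → [7, 7]
STORE 2  → [7]
DUP      → [7, 7]
LOAD 1   → [7, 7, -1]
SWAP     → [7, -1, 7]
DUP      → [7, -1, 7, 7]
SWAP     → [7, -1, 7, 7]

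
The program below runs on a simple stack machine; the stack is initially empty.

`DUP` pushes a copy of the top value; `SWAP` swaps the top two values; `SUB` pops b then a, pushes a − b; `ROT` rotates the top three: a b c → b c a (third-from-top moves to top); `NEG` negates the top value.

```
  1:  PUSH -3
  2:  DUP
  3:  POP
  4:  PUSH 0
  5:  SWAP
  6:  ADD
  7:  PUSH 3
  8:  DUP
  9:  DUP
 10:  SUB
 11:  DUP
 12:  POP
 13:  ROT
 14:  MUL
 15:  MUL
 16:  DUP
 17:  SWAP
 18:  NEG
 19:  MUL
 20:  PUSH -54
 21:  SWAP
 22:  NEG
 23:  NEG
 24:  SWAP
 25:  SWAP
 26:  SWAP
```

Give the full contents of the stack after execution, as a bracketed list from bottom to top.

[0, -54]

PUSH -3  → [-3]
DUP      → [-3, -3]
POP      → [-3]
PUSH 0   → [-3, 0]
SWAP     → [0, -3]
ADD      → [-3]
PUSH 3   → [-3, 3]
DUP      → [-3, 3, 3]
DUP      → [-3, 3, 3, 3]
SUB      → [-3, 3, 0]
DUP      → [-3, 3, 0, 0]
POP      → [-3, 3, 0]
ROT      → [3, 0, -3]
MUL      → [3, 0]
MUL      → [0]
DUP      → [0, 0]
SWAP     → [0, 0]
NEG      → [0, 0]
MUL      → [0]
PUSH -54 → [0, -54]
SWAP     → [-54, 0]
NEG      → [-54, 0]
NEG      → [-54, 0]
SWAP     → [0, -54]
SWAP     → [-54, 0]
SWAP     → [0, -54]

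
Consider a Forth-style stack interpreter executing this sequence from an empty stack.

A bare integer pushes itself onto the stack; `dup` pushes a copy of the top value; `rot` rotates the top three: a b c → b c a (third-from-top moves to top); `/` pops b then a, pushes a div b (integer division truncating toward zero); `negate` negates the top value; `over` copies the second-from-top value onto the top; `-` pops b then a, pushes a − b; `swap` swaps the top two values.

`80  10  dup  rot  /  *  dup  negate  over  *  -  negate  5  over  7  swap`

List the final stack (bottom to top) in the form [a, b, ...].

80     → [80]
10     → [80, 10]
dup    → [80, 10, 10]
rot    → [10, 10, 80]
/      → [10, 0]
*      → [0]
dup    → [0, 0]
negate → [0, 0]
over   → [0, 0, 0]
*      → [0, 0]
-      → [0]
negate → [0]
5      → [0, 5]
over   → [0, 5, 0]
7      → [0, 5, 0, 7]
swap   → [0, 5, 7, 0]

[0, 5, 7, 0]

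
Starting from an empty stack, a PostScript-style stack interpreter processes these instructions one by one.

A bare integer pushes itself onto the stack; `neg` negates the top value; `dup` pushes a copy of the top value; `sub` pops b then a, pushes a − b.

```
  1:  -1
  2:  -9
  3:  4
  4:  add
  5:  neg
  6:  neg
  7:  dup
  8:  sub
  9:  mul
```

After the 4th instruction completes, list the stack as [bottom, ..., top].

-1  → [-1]
-9  → [-1, -9]
4   → [-1, -9, 4]
add → [-1, -5]

[-1, -5]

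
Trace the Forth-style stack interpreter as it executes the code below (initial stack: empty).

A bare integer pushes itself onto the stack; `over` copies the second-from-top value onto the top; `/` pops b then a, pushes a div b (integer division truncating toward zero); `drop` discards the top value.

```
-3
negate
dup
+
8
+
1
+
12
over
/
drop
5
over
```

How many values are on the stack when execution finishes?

-3     → -3
negate → 3
dup    → 3 3
+      → 6
8      → 6 8
+      → 14
1      → 14 1
+      → 15
12     → 15 12
over   → 15 12 15
/      → 15 0
drop   → 15
5      → 15 5
over   → 15 5 15

3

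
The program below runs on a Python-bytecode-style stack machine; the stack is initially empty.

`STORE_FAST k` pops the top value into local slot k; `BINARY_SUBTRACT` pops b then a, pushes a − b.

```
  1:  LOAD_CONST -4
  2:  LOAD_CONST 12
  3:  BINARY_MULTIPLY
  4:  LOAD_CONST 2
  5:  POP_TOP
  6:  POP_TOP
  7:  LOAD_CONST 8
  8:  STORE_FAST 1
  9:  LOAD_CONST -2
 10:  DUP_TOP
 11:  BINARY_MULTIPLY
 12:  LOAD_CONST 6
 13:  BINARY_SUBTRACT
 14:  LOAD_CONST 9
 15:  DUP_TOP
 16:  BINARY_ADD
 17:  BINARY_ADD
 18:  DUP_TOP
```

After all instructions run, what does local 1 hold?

8

LOAD_CONST -4    [-4]
LOAD_CONST 12    [-4, 12]
BINARY_MULTIPLY  [-48]
LOAD_CONST 2     [-48, 2]
POP_TOP          [-48]
POP_TOP          []
LOAD_CONST 8     [8]
STORE_FAST 1     []
LOAD_CONST -2    [-2]
DUP_TOP          [-2, -2]
BINARY_MULTIPLY  [4]
LOAD_CONST 6     [4, 6]
BINARY_SUBTRACT  [-2]
LOAD_CONST 9     [-2, 9]
DUP_TOP          [-2, 9, 9]
BINARY_ADD       [-2, 18]
BINARY_ADD       [16]
DUP_TOP          [16, 16]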